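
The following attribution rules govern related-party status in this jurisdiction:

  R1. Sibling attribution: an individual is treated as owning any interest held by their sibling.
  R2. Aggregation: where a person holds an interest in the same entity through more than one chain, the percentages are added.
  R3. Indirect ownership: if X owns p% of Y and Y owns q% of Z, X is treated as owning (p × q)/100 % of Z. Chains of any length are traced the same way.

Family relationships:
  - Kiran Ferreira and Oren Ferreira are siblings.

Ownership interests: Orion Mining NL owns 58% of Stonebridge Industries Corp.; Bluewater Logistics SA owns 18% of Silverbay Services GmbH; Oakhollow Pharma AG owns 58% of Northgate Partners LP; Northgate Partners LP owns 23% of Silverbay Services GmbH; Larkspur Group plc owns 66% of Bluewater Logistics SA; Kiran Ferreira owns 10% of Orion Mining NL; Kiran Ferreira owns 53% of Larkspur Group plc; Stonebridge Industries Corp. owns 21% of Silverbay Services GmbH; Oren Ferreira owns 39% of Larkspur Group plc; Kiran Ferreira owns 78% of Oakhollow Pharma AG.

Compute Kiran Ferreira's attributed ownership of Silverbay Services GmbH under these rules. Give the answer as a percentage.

22.5528%

By sibling attribution (R1), Kiran Ferreira is treated as also owning Oren Ferreira's interest in Larkspur Group plc, giving 53% + 39% = 92%.
Chain via Oakhollow Pharma AG → Northgate Partners LP (R3): 78% × 58% × 23% = 10.4052% of Silverbay Services GmbH.
Chain via Orion Mining NL → Stonebridge Industries Corp. (R3): 10% × 58% × 21% = 1.218% of Silverbay Services GmbH.
Chain via Larkspur Group plc → Bluewater Logistics SA (R3): 92% × 66% × 18% = 10.9296% of Silverbay Services GmbH.
Aggregating (R2): 10.4052% + 1.218% + 10.9296% = 22.5528%.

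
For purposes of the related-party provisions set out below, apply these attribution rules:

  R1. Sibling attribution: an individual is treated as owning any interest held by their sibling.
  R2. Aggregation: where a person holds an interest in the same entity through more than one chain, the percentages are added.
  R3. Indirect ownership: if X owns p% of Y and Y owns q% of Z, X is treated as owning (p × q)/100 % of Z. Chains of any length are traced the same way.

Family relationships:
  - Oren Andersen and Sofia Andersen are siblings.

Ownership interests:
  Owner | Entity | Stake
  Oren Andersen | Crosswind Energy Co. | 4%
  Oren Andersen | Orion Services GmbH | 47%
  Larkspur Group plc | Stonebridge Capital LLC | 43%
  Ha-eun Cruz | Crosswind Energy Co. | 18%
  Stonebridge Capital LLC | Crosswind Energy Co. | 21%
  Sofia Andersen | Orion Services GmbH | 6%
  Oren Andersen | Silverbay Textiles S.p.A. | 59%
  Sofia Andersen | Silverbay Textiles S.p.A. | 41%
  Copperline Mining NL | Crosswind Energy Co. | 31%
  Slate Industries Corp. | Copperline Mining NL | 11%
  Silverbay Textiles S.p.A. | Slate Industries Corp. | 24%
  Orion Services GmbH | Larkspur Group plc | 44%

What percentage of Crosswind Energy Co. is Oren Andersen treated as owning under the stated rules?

By sibling attribution (R1), Oren Andersen is treated as also owning Sofia Andersen's interest in Silverbay Textiles S.p.A, giving 59% + 41% = 100%.
By sibling attribution (R1), Oren Andersen is treated as also owning Sofia Andersen's interest in Orion Services GmbH, giving 47% + 6% = 53%.
Chain via Silverbay Textiles S.p.A. → Slate Industries Corp. → Copperline Mining NL (R3): 100% × 24% × 11% × 31% = 0.8184% of Crosswind Energy Co.
Chain via Orion Services GmbH → Larkspur Group plc → Stonebridge Capital LLC (R3): 53% × 44% × 43% × 21% = 2.105796% of Crosswind Energy Co.
Direct interest in Crosswind Energy Co: 4%.
Aggregating (R2): 0.8184% + 2.105796% + 4% = 6.924196%.

6.924196%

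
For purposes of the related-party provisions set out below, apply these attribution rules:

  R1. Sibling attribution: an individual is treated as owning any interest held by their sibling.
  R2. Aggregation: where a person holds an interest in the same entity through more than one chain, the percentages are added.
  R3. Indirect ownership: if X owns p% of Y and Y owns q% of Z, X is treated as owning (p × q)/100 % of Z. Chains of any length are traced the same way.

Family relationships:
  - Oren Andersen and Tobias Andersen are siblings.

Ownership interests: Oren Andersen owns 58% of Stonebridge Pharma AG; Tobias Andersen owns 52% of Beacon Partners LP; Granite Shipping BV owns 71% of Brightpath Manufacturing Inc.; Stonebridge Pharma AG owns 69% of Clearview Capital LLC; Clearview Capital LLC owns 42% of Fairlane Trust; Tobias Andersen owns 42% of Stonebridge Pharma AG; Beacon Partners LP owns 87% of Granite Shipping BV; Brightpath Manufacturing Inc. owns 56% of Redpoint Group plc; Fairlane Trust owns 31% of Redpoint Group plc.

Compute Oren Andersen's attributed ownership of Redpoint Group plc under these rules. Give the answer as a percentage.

26.971224%

By sibling attribution (R1), Oren Andersen is treated as also owning Tobias Andersen's interest in Stonebridge Pharma AG, giving 58% + 42% = 100%.
By sibling attribution (R1), Oren Andersen is treated as owning Tobias Andersen's 52% interest in Beacon Partners LP.
Chain via Stonebridge Pharma AG → Clearview Capital LLC → Fairlane Trust (R3): 100% × 69% × 42% × 31% = 8.9838% of Redpoint Group plc.
Chain via Beacon Partners LP → Granite Shipping BV → Brightpath Manufacturing Inc. (R3): 52% × 87% × 71% × 56% = 17.987424% of Redpoint Group plc.
Aggregating (R2): 8.9838% + 17.987424% = 26.971224%.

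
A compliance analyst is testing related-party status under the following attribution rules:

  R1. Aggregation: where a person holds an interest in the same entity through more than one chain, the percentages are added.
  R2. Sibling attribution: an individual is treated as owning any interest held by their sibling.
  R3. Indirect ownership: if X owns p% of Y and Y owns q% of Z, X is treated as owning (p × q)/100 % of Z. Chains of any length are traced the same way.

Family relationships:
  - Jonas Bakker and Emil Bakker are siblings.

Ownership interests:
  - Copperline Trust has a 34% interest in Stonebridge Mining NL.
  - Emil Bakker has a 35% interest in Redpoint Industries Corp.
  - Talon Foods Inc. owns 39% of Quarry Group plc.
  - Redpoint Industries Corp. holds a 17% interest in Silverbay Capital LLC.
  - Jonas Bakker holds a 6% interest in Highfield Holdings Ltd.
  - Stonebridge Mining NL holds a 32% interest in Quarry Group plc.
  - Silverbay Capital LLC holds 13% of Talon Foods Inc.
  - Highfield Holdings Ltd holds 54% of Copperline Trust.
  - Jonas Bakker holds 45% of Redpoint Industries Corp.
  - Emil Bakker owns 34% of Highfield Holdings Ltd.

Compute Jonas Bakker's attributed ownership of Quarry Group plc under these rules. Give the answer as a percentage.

By sibling attribution (R2), Jonas Bakker is treated as also owning Emil Bakker's interest in Highfield Holdings Ltd, giving 6% + 34% = 40%.
By sibling attribution (R2), Jonas Bakker is treated as also owning Emil Bakker's interest in Redpoint Industries Corp, giving 45% + 35% = 80%.
Chain via Highfield Holdings Ltd → Copperline Trust → Stonebridge Mining NL (R3): 40% × 54% × 34% × 32% = 2.35008% of Quarry Group plc.
Chain via Redpoint Industries Corp. → Silverbay Capital LLC → Talon Foods Inc. (R3): 80% × 17% × 13% × 39% = 0.68952% of Quarry Group plc.
Aggregating (R1): 2.35008% + 0.68952% = 3.0396%.

3.0396%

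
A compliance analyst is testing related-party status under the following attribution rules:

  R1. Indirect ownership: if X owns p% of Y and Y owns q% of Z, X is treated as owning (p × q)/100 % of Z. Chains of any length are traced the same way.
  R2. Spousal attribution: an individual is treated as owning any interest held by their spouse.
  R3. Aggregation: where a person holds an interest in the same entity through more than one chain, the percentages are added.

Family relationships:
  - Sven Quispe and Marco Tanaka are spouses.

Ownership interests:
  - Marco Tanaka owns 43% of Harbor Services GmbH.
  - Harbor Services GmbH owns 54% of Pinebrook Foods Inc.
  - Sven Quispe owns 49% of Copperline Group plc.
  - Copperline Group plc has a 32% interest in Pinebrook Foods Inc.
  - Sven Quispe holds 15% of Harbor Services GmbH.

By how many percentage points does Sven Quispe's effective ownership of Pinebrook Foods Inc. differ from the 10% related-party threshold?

By spousal attribution (R2), Sven Quispe is treated as also owning Marco Tanaka's interest in Harbor Services GmbH, giving 15% + 43% = 58%.
Chain via Copperline Group plc (R1): 49% × 32% = 15.68% of Pinebrook Foods Inc.
Chain via Harbor Services GmbH (R1): 58% × 54% = 31.32% of Pinebrook Foods Inc.
Aggregating (R3): 15.68% + 31.32% = 47%.
47% exceeds the 10% threshold by 37 percentage points.

37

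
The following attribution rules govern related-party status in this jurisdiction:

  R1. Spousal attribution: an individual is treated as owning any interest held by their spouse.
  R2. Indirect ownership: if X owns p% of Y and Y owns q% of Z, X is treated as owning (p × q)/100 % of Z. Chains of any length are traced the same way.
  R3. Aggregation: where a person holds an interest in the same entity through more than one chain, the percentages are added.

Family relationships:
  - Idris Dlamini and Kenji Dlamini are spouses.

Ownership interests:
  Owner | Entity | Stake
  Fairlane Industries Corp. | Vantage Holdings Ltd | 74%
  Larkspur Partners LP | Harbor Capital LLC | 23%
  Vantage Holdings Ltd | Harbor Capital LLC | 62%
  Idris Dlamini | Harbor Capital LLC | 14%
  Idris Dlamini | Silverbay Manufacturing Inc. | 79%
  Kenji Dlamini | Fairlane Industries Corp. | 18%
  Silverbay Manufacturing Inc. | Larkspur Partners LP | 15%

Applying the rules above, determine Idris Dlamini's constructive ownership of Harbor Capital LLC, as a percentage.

By spousal attribution (R1), Idris Dlamini is treated as owning Kenji Dlamini's 18% interest in Fairlane Industries Corp.
Chain via Silverbay Manufacturing Inc. → Larkspur Partners LP (R2): 79% × 15% × 23% = 2.7255% of Harbor Capital LLC.
Direct interest in Harbor Capital LLC: 14%.
Chain via Fairlane Industries Corp. → Vantage Holdings Ltd (R2): 18% × 74% × 62% = 8.2584% of Harbor Capital LLC.
Aggregating (R3): 2.7255% + 14% + 8.2584% = 24.9839%.

24.9839%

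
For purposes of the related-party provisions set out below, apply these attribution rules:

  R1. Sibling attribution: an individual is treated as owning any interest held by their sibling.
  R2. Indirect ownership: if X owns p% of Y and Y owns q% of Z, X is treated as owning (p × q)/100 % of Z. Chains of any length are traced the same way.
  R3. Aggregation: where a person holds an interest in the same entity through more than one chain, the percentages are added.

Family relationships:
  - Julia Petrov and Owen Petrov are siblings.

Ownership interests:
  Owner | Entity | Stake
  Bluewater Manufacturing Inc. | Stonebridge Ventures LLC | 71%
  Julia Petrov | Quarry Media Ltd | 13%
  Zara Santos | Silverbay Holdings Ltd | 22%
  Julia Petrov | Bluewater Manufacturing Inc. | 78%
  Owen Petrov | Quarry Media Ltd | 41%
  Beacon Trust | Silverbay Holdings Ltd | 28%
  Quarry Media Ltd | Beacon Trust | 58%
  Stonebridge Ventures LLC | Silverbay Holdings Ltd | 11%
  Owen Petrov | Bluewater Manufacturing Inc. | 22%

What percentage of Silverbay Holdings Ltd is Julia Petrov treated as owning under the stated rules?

By sibling attribution (R1), Julia Petrov is treated as also owning Owen Petrov's interest in Bluewater Manufacturing Inc, giving 78% + 22% = 100%.
By sibling attribution (R1), Julia Petrov is treated as also owning Owen Petrov's interest in Quarry Media Ltd, giving 13% + 41% = 54%.
Chain via Bluewater Manufacturing Inc. → Stonebridge Ventures LLC (R2): 100% × 71% × 11% = 7.81% of Silverbay Holdings Ltd.
Chain via Quarry Media Ltd → Beacon Trust (R2): 54% × 58% × 28% = 8.7696% of Silverbay Holdings Ltd.
Aggregating (R3): 7.81% + 8.7696% = 16.5796%.

16.5796%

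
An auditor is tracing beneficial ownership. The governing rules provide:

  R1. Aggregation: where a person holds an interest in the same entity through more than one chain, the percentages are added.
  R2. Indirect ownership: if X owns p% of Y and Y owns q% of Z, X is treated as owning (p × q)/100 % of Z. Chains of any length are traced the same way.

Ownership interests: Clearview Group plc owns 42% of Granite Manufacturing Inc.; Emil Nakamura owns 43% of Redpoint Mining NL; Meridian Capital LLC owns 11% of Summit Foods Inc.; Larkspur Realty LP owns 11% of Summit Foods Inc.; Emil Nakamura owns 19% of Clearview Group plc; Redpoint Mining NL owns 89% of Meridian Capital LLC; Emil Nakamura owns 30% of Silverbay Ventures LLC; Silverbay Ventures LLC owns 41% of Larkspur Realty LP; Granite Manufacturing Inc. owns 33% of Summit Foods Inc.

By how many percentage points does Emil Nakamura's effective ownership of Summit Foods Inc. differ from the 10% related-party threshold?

1.8039

Chain via Silverbay Ventures LLC → Larkspur Realty LP (R2): 30% × 41% × 11% = 1.353% of Summit Foods Inc.
Chain via Redpoint Mining NL → Meridian Capital LLC (R2): 43% × 89% × 11% = 4.2097% of Summit Foods Inc.
Chain via Clearview Group plc → Granite Manufacturing Inc. (R2): 19% × 42% × 33% = 2.6334% of Summit Foods Inc.
Aggregating (R1): 1.353% + 4.2097% + 2.6334% = 8.1961%.
8.1961% falls short of the 10% threshold by 1.8039 percentage points.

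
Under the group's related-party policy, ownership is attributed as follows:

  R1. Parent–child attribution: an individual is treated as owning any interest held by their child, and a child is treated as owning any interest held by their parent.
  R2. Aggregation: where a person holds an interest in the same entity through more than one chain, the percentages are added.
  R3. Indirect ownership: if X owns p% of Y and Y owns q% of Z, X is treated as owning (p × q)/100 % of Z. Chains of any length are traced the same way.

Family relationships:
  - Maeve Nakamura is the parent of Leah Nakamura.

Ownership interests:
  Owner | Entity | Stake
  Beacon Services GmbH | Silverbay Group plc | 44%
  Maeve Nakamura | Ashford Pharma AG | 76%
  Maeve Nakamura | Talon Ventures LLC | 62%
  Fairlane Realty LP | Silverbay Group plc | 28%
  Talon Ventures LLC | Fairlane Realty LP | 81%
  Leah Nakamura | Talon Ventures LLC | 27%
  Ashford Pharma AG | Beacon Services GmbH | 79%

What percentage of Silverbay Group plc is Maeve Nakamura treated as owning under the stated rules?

By parent–child attribution (R1), Maeve Nakamura is treated as also owning Leah Nakamura's interest in Talon Ventures LLC, giving 62% + 27% = 89%.
Chain via Ashford Pharma AG → Beacon Services GmbH (R3): 76% × 79% × 44% = 26.4176% of Silverbay Group plc.
Chain via Talon Ventures LLC → Fairlane Realty LP (R3): 89% × 81% × 28% = 20.1852% of Silverbay Group plc.
Aggregating (R2): 26.4176% + 20.1852% = 46.6028%.

46.6028%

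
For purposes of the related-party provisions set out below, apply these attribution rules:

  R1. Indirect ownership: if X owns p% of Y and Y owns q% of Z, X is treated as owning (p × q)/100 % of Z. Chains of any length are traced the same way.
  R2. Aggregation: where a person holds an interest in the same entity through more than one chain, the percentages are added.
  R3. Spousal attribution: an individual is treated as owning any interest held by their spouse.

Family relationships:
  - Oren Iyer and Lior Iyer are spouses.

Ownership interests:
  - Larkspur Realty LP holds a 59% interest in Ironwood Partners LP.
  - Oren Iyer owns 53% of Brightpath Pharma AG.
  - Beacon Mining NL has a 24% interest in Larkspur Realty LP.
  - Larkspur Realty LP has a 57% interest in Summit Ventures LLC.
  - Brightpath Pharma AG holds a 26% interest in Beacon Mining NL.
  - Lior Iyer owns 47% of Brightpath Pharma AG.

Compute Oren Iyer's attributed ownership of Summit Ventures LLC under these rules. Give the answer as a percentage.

By spousal attribution (R3), Oren Iyer is treated as also owning Lior Iyer's interest in Brightpath Pharma AG, giving 53% + 47% = 100%.
Chain via Brightpath Pharma AG → Beacon Mining NL → Larkspur Realty LP (R1): 100% × 26% × 24% × 57% = 3.5568% of Summit Ventures LLC.

3.5568%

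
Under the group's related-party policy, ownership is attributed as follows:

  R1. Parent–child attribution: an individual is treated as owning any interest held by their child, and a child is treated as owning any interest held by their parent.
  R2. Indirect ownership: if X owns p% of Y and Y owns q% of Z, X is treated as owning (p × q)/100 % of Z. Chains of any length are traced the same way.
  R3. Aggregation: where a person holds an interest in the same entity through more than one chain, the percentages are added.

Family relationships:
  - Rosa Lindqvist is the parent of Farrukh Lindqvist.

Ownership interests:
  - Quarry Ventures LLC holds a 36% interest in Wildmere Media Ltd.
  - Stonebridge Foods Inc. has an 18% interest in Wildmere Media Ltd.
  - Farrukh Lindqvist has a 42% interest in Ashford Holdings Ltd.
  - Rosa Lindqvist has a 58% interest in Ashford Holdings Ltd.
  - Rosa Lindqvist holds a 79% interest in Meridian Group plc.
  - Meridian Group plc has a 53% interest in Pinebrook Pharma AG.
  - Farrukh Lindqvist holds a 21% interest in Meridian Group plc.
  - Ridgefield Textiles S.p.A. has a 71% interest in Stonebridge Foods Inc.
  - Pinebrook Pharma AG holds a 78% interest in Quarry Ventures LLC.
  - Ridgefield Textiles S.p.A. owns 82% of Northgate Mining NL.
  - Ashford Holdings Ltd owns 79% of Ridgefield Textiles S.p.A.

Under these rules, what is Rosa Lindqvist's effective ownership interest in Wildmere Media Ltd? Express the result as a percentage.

By parent–child attribution (R1), Rosa Lindqvist is treated as also owning Farrukh Lindqvist's interest in Ashford Holdings Ltd, giving 58% + 42% = 100%.
By parent–child attribution (R1), Rosa Lindqvist is treated as also owning Farrukh Lindqvist's interest in Meridian Group plc, giving 79% + 21% = 100%.
Chain via Ashford Holdings Ltd → Ridgefield Textiles S.p.A. → Stonebridge Foods Inc. (R2): 100% × 79% × 71% × 18% = 10.0962% of Wildmere Media Ltd.
Chain via Meridian Group plc → Pinebrook Pharma AG → Quarry Ventures LLC (R2): 100% × 53% × 78% × 36% = 14.8824% of Wildmere Media Ltd.
Aggregating (R3): 10.0962% + 14.8824% = 24.9786%.

24.9786%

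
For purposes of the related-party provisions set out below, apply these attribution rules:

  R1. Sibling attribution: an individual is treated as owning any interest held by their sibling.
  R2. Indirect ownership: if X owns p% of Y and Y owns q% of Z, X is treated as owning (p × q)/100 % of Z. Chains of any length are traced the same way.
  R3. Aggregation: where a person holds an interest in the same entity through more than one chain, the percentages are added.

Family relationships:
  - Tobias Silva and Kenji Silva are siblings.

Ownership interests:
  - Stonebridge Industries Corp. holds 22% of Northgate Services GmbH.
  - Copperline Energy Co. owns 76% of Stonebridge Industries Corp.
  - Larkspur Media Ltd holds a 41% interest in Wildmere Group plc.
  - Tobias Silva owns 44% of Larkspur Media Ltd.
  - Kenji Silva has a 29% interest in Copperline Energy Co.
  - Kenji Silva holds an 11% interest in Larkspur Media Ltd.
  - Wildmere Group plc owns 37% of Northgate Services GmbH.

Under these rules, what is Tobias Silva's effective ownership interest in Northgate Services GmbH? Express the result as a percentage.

13.1923%

By sibling attribution (R1), Tobias Silva is treated as also owning Kenji Silva's interest in Larkspur Media Ltd, giving 44% + 11% = 55%.
By sibling attribution (R1), Tobias Silva is treated as owning Kenji Silva's 29% interest in Copperline Energy Co.
Chain via Larkspur Media Ltd → Wildmere Group plc (R2): 55% × 41% × 37% = 8.3435% of Northgate Services GmbH.
Chain via Copperline Energy Co. → Stonebridge Industries Corp. (R2): 29% × 76% × 22% = 4.8488% of Northgate Services GmbH.
Aggregating (R3): 8.3435% + 4.8488% = 13.1923%.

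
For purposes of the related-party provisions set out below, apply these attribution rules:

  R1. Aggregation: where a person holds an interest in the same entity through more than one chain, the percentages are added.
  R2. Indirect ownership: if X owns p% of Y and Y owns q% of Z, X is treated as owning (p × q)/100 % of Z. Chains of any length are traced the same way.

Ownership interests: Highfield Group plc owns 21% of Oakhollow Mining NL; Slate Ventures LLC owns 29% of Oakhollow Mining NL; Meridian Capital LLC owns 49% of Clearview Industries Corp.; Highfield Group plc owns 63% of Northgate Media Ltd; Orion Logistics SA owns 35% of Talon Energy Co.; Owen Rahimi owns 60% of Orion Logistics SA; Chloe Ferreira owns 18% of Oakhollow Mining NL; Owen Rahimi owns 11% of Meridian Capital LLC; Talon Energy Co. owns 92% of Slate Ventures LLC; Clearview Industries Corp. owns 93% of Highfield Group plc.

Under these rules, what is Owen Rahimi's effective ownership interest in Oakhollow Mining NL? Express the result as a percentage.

6.655467%

Chain via Meridian Capital LLC → Clearview Industries Corp. → Highfield Group plc (R2): 11% × 49% × 93% × 21% = 1.052667% of Oakhollow Mining NL.
Chain via Orion Logistics SA → Talon Energy Co. → Slate Ventures LLC (R2): 60% × 35% × 92% × 29% = 5.6028% of Oakhollow Mining NL.
Aggregating (R1): 1.052667% + 5.6028% = 6.655467%.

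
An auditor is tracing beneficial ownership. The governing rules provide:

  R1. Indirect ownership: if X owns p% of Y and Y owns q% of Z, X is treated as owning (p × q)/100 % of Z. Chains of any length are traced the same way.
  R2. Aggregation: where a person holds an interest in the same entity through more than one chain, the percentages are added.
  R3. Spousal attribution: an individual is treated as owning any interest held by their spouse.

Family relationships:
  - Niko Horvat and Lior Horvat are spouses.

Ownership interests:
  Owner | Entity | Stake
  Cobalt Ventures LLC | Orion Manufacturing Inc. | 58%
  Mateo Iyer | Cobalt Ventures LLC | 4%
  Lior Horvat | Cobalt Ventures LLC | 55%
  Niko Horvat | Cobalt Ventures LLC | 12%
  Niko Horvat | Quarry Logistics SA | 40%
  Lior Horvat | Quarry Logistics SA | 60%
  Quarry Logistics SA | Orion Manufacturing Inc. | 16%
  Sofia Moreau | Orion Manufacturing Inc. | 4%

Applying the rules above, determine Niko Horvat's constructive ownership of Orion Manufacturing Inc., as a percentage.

By spousal attribution (R3), Niko Horvat is treated as also owning Lior Horvat's interest in Quarry Logistics SA, giving 40% + 60% = 100%.
By spousal attribution (R3), Niko Horvat is treated as also owning Lior Horvat's interest in Cobalt Ventures LLC, giving 12% + 55% = 67%.
Chain via Quarry Logistics SA (R1): 100% × 16% = 16% of Orion Manufacturing Inc.
Chain via Cobalt Ventures LLC (R1): 67% × 58% = 38.86% of Orion Manufacturing Inc.
Aggregating (R2): 16% + 38.86% = 54.86%.

54.86%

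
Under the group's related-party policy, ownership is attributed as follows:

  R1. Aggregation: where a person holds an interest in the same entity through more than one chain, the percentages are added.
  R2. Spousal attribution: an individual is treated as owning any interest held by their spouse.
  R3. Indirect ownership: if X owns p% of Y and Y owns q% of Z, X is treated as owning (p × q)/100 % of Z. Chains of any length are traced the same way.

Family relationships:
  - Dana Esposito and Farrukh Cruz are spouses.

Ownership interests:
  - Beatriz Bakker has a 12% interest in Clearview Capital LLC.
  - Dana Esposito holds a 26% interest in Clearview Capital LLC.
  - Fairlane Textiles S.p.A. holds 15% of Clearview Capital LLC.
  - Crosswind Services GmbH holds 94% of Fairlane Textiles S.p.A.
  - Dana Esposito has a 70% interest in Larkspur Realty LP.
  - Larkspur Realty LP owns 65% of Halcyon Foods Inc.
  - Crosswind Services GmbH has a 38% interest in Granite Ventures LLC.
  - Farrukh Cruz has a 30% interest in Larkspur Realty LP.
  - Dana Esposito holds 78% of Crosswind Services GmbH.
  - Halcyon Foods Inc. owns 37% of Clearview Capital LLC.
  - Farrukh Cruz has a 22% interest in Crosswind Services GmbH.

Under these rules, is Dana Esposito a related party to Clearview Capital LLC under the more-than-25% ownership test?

By spousal attribution (R2), Dana Esposito is treated as also owning Farrukh Cruz's interest in Crosswind Services GmbH, giving 78% + 22% = 100%.
By spousal attribution (R2), Dana Esposito is treated as also owning Farrukh Cruz's interest in Larkspur Realty LP, giving 70% + 30% = 100%.
Chain via Crosswind Services GmbH → Fairlane Textiles S.p.A. (R3): 100% × 94% × 15% = 14.1% of Clearview Capital LLC.
Chain via Larkspur Realty LP → Halcyon Foods Inc. (R3): 100% × 65% × 37% = 24.05% of Clearview Capital LLC.
Direct interest in Clearview Capital LLC: 26%.
Aggregating (R1): 14.1% + 24.05% + 26% = 64.15%.
64.15% exceeds the 25% threshold, so Dana is a related party to Clearview Capital LLC.

Yes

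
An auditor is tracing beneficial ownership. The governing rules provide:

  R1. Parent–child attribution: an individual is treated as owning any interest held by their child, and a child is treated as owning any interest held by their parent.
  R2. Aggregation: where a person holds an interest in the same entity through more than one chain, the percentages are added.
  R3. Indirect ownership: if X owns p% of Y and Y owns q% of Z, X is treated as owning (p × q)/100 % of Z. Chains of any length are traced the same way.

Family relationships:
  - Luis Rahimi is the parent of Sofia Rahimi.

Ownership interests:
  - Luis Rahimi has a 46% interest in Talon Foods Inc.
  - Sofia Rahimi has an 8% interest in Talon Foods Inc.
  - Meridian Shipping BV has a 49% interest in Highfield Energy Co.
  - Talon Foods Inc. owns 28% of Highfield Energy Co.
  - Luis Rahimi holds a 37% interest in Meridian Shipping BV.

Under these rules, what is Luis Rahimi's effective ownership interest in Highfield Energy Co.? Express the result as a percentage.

33.25%

By parent–child attribution (R1), Luis Rahimi is treated as also owning Sofia Rahimi's interest in Talon Foods Inc, giving 46% + 8% = 54%.
Chain via Talon Foods Inc. (R3): 54% × 28% = 15.12% of Highfield Energy Co.
Chain via Meridian Shipping BV (R3): 37% × 49% = 18.13% of Highfield Energy Co.
Aggregating (R2): 15.12% + 18.13% = 33.25%.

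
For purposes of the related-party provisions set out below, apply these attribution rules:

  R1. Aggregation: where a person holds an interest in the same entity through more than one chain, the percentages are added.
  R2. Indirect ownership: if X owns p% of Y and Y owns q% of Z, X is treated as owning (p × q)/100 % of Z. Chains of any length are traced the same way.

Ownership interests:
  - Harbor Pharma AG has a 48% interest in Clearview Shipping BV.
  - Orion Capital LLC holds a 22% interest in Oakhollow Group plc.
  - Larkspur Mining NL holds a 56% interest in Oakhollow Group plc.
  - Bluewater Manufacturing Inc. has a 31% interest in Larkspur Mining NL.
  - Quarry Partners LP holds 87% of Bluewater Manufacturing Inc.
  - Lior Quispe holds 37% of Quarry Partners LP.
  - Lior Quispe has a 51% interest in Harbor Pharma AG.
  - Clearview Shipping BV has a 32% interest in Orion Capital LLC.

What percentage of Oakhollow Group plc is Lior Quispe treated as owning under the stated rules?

Chain via Quarry Partners LP → Bluewater Manufacturing Inc. → Larkspur Mining NL (R2): 37% × 87% × 31% × 56% = 5.588184% of Oakhollow Group plc.
Chain via Harbor Pharma AG → Clearview Shipping BV → Orion Capital LLC (R2): 51% × 48% × 32% × 22% = 1.723392% of Oakhollow Group plc.
Aggregating (R1): 5.588184% + 1.723392% = 7.311576%.

7.311576%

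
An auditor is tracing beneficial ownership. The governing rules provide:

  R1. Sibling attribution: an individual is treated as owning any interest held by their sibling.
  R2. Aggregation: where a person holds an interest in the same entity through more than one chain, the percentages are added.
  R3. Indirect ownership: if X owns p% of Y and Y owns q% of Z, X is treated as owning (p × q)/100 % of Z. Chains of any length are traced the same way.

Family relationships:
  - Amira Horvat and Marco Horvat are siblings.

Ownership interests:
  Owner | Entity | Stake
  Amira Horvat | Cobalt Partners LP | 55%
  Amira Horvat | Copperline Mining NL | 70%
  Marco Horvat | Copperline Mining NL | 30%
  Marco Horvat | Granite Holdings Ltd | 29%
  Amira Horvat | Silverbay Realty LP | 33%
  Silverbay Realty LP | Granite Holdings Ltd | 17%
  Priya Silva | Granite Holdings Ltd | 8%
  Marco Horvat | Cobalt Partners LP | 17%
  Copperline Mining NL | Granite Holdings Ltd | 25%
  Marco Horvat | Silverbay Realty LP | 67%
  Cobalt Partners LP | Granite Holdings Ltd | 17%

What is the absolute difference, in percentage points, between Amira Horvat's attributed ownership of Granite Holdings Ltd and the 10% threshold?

By sibling attribution (R1), Amira Horvat is treated as also owning Marco Horvat's interest in Cobalt Partners LP, giving 55% + 17% = 72%.
By sibling attribution (R1), Amira Horvat is treated as also owning Marco Horvat's interest in Silverbay Realty LP, giving 33% + 67% = 100%.
By sibling attribution (R1), Amira Horvat is treated as also owning Marco Horvat's interest in Copperline Mining NL, giving 70% + 30% = 100%.
By sibling attribution (R1), Amira Horvat is treated as owning Marco Horvat's 29% interest in Granite Holdings Ltd.
Chain via Cobalt Partners LP (R3): 72% × 17% = 12.24% of Granite Holdings Ltd.
Chain via Silverbay Realty LP (R3): 100% × 17% = 17% of Granite Holdings Ltd.
Chain via Copperline Mining NL (R3): 100% × 25% = 25% of Granite Holdings Ltd.
Direct interest in Granite Holdings Ltd: 29%.
Aggregating (R2): 12.24% + 17% + 25% + 29% = 83.24%.
83.24% exceeds the 10% threshold by 73.24 percentage points.

73.24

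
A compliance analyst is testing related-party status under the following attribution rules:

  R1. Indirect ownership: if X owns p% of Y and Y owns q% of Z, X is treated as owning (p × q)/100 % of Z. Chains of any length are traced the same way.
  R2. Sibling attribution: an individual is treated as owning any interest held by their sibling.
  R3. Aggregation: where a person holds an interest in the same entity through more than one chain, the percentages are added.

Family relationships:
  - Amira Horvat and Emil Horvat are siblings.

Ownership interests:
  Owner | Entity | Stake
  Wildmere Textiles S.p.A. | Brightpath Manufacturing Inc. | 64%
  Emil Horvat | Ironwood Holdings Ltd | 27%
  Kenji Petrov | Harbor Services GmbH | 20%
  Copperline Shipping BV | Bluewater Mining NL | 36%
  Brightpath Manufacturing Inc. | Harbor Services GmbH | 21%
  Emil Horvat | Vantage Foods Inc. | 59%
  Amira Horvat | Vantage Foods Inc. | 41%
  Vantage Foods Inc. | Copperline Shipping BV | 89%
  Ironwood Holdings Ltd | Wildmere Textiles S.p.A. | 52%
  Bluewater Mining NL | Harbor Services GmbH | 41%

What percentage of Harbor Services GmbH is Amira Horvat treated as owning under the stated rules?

By sibling attribution (R2), Amira Horvat is treated as also owning Emil Horvat's interest in Vantage Foods Inc, giving 41% + 59% = 100%.
By sibling attribution (R2), Amira Horvat is treated as owning Emil Horvat's 27% interest in Ironwood Holdings Ltd.
Chain via Vantage Foods Inc. → Copperline Shipping BV → Bluewater Mining NL (R1): 100% × 89% × 36% × 41% = 13.1364% of Harbor Services GmbH.
Chain via Ironwood Holdings Ltd → Wildmere Textiles S.p.A. → Brightpath Manufacturing Inc. (R1): 27% × 52% × 64% × 21% = 1.886976% of Harbor Services GmbH.
Aggregating (R3): 13.1364% + 1.886976% = 15.023376%.

15.023376%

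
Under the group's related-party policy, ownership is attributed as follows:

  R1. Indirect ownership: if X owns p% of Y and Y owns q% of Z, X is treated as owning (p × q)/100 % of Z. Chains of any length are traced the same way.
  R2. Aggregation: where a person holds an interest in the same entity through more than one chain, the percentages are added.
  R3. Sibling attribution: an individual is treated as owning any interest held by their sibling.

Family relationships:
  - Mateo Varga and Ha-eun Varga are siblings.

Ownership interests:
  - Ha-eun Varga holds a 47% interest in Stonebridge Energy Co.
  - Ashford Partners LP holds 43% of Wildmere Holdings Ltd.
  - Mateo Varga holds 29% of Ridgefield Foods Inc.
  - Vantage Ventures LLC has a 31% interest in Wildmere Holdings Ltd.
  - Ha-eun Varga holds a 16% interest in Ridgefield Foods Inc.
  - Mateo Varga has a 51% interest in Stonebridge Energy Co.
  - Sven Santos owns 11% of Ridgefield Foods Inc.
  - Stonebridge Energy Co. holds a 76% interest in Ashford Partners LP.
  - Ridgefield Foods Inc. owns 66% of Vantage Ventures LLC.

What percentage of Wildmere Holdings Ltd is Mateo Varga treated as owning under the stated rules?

By sibling attribution (R3), Mateo Varga is treated as also owning Ha-eun Varga's interest in Stonebridge Energy Co, giving 51% + 47% = 98%.
By sibling attribution (R3), Mateo Varga is treated as also owning Ha-eun Varga's interest in Ridgefield Foods Inc, giving 29% + 16% = 45%.
Chain via Stonebridge Energy Co. → Ashford Partners LP (R1): 98% × 76% × 43% = 32.0264% of Wildmere Holdings Ltd.
Chain via Ridgefield Foods Inc. → Vantage Ventures LLC (R1): 45% × 66% × 31% = 9.207% of Wildmere Holdings Ltd.
Aggregating (R2): 32.0264% + 9.207% = 41.2334%.

41.2334%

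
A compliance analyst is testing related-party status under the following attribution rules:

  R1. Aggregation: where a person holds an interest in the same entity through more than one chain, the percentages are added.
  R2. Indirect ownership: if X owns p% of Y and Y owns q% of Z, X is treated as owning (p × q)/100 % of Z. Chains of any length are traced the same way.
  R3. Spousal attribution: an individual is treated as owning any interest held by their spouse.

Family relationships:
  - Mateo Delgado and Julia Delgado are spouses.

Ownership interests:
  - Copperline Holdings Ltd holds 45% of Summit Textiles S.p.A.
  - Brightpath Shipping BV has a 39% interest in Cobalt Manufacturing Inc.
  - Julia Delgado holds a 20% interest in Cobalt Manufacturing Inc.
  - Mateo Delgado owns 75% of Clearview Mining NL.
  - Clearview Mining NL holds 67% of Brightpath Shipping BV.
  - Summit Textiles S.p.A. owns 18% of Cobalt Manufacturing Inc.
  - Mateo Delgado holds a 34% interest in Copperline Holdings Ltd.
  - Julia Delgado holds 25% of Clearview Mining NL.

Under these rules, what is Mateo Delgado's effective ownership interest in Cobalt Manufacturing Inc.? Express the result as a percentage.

48.884%

By spousal attribution (R3), Mateo Delgado is treated as also owning Julia Delgado's interest in Clearview Mining NL, giving 75% + 25% = 100%.
By spousal attribution (R3), Mateo Delgado is treated as owning Julia Delgado's 20% interest in Cobalt Manufacturing Inc.
Chain via Clearview Mining NL → Brightpath Shipping BV (R2): 100% × 67% × 39% = 26.13% of Cobalt Manufacturing Inc.
Chain via Copperline Holdings Ltd → Summit Textiles S.p.A. (R2): 34% × 45% × 18% = 2.754% of Cobalt Manufacturing Inc.
Direct interest in Cobalt Manufacturing Inc: 20%.
Aggregating (R1): 26.13% + 2.754% + 20% = 48.884%.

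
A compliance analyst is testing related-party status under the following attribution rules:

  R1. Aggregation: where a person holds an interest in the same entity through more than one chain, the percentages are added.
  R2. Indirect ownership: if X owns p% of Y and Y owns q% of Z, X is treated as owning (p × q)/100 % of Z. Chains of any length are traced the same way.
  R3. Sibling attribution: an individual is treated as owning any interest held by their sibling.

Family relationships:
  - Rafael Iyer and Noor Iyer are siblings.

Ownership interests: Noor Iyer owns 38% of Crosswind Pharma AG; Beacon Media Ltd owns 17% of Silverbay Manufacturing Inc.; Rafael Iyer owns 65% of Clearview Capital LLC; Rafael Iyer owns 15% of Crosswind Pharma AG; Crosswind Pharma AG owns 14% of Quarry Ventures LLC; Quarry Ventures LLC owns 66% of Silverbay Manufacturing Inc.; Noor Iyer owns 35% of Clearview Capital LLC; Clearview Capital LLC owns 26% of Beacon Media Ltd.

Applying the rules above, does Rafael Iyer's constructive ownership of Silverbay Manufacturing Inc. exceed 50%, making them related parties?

No

By sibling attribution (R3), Rafael Iyer is treated as also owning Noor Iyer's interest in Crosswind Pharma AG, giving 15% + 38% = 53%.
By sibling attribution (R3), Rafael Iyer is treated as also owning Noor Iyer's interest in Clearview Capital LLC, giving 65% + 35% = 100%.
Chain via Crosswind Pharma AG → Quarry Ventures LLC (R2): 53% × 14% × 66% = 4.8972% of Silverbay Manufacturing Inc.
Chain via Clearview Capital LLC → Beacon Media Ltd (R2): 100% × 26% × 17% = 4.42% of Silverbay Manufacturing Inc.
Aggregating (R1): 4.8972% + 4.42% = 9.3172%.
9.3172% does not exceed the 50% threshold, so Rafael is not a related party to Silverbay Manufacturing Inc.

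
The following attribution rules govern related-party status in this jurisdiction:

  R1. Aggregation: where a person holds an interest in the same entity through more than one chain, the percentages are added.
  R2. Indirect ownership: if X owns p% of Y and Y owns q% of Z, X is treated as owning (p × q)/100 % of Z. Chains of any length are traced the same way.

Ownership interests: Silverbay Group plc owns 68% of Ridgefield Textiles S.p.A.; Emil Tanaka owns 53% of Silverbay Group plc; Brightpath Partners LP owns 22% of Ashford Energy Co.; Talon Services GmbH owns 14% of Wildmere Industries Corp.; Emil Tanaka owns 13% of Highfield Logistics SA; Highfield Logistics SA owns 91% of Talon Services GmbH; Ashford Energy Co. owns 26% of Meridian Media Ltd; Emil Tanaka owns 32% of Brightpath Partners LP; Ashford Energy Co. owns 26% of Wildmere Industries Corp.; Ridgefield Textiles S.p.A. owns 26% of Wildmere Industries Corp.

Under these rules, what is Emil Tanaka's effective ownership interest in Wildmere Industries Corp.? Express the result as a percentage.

Chain via Brightpath Partners LP → Ashford Energy Co. (R2): 32% × 22% × 26% = 1.8304% of Wildmere Industries Corp.
Chain via Silverbay Group plc → Ridgefield Textiles S.p.A. (R2): 53% × 68% × 26% = 9.3704% of Wildmere Industries Corp.
Chain via Highfield Logistics SA → Talon Services GmbH (R2): 13% × 91% × 14% = 1.6562% of Wildmere Industries Corp.
Aggregating (R1): 1.8304% + 9.3704% + 1.6562% = 12.857%.

12.857%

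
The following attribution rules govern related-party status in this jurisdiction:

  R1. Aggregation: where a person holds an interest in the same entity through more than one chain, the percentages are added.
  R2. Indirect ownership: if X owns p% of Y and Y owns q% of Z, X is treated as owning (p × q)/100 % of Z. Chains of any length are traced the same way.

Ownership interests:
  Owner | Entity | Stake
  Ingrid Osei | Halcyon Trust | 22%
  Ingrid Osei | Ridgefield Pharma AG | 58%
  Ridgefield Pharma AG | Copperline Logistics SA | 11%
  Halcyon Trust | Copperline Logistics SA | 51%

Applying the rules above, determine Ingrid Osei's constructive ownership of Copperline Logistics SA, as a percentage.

17.6%

Chain via Halcyon Trust (R2): 22% × 51% = 11.22% of Copperline Logistics SA.
Chain via Ridgefield Pharma AG (R2): 58% × 11% = 6.38% of Copperline Logistics SA.
Aggregating (R1): 11.22% + 6.38% = 17.6%.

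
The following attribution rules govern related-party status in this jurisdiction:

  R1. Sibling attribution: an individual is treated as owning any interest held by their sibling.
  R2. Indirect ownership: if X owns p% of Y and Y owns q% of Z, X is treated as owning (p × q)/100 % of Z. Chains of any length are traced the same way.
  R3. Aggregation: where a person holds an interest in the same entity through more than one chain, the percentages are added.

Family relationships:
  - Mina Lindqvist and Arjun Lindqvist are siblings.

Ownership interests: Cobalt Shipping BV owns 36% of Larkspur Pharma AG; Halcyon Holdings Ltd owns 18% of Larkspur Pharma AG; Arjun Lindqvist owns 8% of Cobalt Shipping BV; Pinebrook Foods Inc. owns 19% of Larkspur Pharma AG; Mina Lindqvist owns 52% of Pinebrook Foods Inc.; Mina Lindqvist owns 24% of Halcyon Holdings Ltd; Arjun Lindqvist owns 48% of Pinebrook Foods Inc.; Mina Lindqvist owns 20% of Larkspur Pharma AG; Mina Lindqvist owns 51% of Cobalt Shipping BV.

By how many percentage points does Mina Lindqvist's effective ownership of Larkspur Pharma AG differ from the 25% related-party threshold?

By sibling attribution (R1), Mina Lindqvist is treated as also owning Arjun Lindqvist's interest in Pinebrook Foods Inc, giving 52% + 48% = 100%.
By sibling attribution (R1), Mina Lindqvist is treated as also owning Arjun Lindqvist's interest in Cobalt Shipping BV, giving 51% + 8% = 59%.
Chain via Halcyon Holdings Ltd (R2): 24% × 18% = 4.32% of Larkspur Pharma AG.
Chain via Pinebrook Foods Inc. (R2): 100% × 19% = 19% of Larkspur Pharma AG.
Chain via Cobalt Shipping BV (R2): 59% × 36% = 21.24% of Larkspur Pharma AG.
Direct interest in Larkspur Pharma AG: 20%.
Aggregating (R3): 4.32% + 19% + 21.24% + 20% = 64.56%.
64.56% exceeds the 25% threshold by 39.56 percentage points.

39.56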